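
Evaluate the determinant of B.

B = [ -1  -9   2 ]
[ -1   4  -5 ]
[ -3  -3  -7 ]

1

Expand along row 1:
  + (-1) · |4 -5; -3 -7| = (-1)·(-28 − 15) = 43
  − (-9) · |-1 -5; -3 -7| = −(-9)·(7 − 15) = -72
  + 2 · |-1 4; -3 -3| = 2·(3 − (-12)) = 30
Sum: (43) + (-72) + (30) = 1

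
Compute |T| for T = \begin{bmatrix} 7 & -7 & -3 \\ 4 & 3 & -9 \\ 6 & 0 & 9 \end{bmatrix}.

873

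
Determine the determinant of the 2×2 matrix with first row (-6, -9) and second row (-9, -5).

-51

det = (-6)·(-5) − (-9)·(-9) = 30 − 81 = -51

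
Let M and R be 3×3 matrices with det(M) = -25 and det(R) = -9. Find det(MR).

The determinant is 225.

det(MR) = det(M)·det(R) = (-25)·(-9) = 225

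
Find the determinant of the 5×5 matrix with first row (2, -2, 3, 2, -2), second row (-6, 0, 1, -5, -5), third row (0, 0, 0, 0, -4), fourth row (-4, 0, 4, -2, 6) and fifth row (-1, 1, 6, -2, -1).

Expand along row 3 (it has 4 zeros):
  + (-4) · M_35   where M_35 = det([2 -2 3 2; -6 0 1 -5; -4 0 4 -2; -1 1 6 -2]) = 160
det = (+1)·(-4)·(160) = -640

-640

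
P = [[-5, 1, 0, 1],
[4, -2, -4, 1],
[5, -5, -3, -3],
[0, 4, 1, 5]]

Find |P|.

|P| = 90

Expand along row 1 (it has 1 zero):
  + (-5) · M_11   where M_11 = det([-2 -4 1; -5 -3 -3; 4 1 5]) = -21
  − (1) · M_12   where M_12 = det([4 -4 1; 5 -3 -3; 0 1 5]) = 57
  − (1) · M_14   where M_14 = det([4 -2 -4; 5 -5 -3; 0 4 1]) = -42
det = (+1)·(-5)·(-21) + (-1)·(1)·(57) + (-1)·(1)·(-42) = 90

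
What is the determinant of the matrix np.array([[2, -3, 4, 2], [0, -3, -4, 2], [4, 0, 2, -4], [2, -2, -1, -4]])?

-296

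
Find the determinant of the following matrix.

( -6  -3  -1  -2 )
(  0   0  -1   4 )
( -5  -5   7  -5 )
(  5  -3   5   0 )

The determinant is -699.

Expand along row 2 (it has 2 zeros):
  − (-1) · M_23   where M_23 = det([-6 -3 -2; -5 -5 -5; 5 -3 0]) = 85
  + (4) · M_24   where M_24 = det([-6 -3 -1; -5 -5 7; 5 -3 5]) = -196
det = (-1)·(-1)·(85) + (+1)·(4)·(-196) = -699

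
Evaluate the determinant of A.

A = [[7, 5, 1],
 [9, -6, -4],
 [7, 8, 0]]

Expand along row 3:
  + 7 · |5 1; -6 -4| = 7·(-20 − (-6)) = -98
  − 8 · |7 1; 9 -4| = −8·(-28 − 9) = 296
Sum: (-98) + (296) = 198

198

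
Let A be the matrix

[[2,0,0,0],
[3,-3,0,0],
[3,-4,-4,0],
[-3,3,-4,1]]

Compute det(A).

A is lower triangular, so det(A) is the product of the diagonal entries:
det = (2) · (-3) · (-4) · (1) = 24

|A| = 24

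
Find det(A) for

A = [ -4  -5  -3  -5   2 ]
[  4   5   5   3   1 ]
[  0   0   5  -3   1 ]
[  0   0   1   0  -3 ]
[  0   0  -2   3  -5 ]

A is block upper-triangular with a 2×2 block and a 3×3 block on the diagonal, so its determinant equals the product of the determinants of the diagonal blocks.
det of the 2×2 block = 0
det of the 3×3 block = 15
det = (0)·(15) = 0

0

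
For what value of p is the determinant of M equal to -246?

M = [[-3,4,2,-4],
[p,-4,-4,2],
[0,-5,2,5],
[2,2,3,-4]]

3

Expanding along the column containing p, det(M) is linear in p: det(M) = (36)·p + (-354).
Set (36)·p + (-354) = -246  ⇒  (36)·p = 108  ⇒  p = 3.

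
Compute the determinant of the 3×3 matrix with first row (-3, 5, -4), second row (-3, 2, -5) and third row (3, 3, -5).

-105

Expand along row 1:
  + (-3) · |2 -5; 3 -5| = (-3)·(-10 − (-15)) = -15
  − 5 · |-3 -5; 3 -5| = −5·(15 − (-15)) = -150
  + (-4) · |-3 2; 3 3| = (-4)·(-9 − 6) = 60
Sum: (-15) + (-150) + (60) = -105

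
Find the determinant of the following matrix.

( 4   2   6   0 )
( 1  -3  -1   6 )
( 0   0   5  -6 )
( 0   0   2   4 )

The matrix is block upper-triangular with a 2×2 block and a 2×2 block on the diagonal, so its determinant equals the product of the determinants of the diagonal blocks.
det of the 2×2 block = -14
det of the 2×2 block = 32
det = (-14)·(32) = -448

-448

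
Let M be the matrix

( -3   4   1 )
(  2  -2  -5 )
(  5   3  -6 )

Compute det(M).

|M| = -117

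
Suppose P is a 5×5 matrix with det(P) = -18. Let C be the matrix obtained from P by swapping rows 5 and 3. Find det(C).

Swapping two rows multiplies the determinant by −1.
det(C) = (-1)·(-18) = 18

18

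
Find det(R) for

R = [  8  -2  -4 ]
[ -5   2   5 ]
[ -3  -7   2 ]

Expand along column 1:
  + 8 · |2 5; -7 2| = 8·(4 − (-35)) = 312
  − (-5) · |-2 -4; -7 2| = −(-5)·(-4 − 28) = -160
  + (-3) · |-2 -4; 2 5| = (-3)·(-10 − (-8)) = 6
Sum: (312) + (-160) + (6) = 158

The determinant is 158.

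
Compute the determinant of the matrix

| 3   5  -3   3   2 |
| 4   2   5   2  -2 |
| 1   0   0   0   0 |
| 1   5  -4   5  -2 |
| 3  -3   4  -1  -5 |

The determinant is -114.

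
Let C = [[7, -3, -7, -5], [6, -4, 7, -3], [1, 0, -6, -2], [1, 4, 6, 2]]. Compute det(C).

Expand along row 3 (it has 1 zero):
  + (1) · M_31   where M_31 = det([-3 -7 -5; -4 7 -3; 4 6 2]) = 192
  + (-6) · M_33   where M_33 = det([7 -3 -5; 6 -4 -3; 1 4 2]) = -67
  − (-2) · M_34   where M_34 = det([7 -3 -7; 6 -4 7; 1 4 6]) = -473
det = (+1)·(1)·(192) + (+1)·(-6)·(-67) + (-1)·(-2)·(-473) = -352

|C| = -352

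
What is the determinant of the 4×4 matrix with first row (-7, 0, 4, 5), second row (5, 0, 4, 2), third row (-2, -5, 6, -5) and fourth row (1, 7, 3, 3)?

Expand along column 2 (it has 2 zeros):
  − (-5) · M_32   where M_32 = det([-7 4 5; 5 4 2; 1 3 3]) = -39
  + (7) · M_42   where M_42 = det([-7 4 5; 5 4 2; -2 6 -5]) = 498
det = (-1)·(-5)·(-39) + (+1)·(7)·(498) = 3291

3291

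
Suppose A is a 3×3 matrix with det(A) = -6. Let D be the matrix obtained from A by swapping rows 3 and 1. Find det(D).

det(D) = 6

Swapping two rows multiplies the determinant by −1.
det(D) = (-1)·(-6) = 6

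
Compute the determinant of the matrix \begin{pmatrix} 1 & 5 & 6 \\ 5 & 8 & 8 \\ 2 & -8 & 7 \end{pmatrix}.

-311

Expand along row 1:
  + 1 · |8 8; -8 7| = 1·(56 − (-64)) = 120
  − 5 · |5 8; 2 7| = −5·(35 − 16) = -95
  + 6 · |5 8; 2 -8| = 6·(-40 − 16) = -336
Sum: (120) + (-95) + (-336) = -311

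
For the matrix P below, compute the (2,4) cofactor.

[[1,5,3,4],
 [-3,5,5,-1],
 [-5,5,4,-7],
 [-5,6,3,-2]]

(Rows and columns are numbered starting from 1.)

-49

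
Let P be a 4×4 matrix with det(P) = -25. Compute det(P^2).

det(P^2) = (det P)^2 = (-25)^2 = 625

625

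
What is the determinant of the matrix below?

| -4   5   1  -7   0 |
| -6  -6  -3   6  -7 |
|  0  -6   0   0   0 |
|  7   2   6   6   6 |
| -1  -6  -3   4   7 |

Expand along row 3 (it has 4 zeros):
  − (-6) · M_32   where M_32 = det([-4 1 -7 0; -6 -3 6 -7; 7 6 6 6; -1 -3 4 7]) = 4138
det = (-1)·(-6)·(4138) = 24828

24828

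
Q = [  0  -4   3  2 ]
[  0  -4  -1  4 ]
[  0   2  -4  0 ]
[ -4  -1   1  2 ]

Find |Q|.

Expand along column 1 (it has 3 zeros):
  − (-4) · M_41   where M_41 = det([-4 3 2; -4 -1 4; 2 -4 0]) = -4
det = (-1)·(-4)·(-4) = -16

det(Q) = -16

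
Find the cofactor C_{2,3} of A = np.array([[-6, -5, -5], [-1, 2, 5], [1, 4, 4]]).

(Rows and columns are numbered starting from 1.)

19

Delete row 2 and column 3; the remaining 2×2 submatrix is [-6 -5; 1 4].
Its determinant is (-6)·4 − (-5)·1 = -19.
The cofactor carries sign (−1)^(2+3) = −1, so C_{2,3} = −(-19) = 19.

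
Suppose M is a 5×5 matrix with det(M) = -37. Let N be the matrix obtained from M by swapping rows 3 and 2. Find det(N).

|N| = 37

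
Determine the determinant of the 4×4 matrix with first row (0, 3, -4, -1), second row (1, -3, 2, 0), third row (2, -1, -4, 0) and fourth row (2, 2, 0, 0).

Expand along column 4 (it has 3 zeros):
  − (-1) · M_14   where M_14 = det([1 -3 2; 2 -1 -4; 2 2 0]) = 44
det = (-1)·(-1)·(44) = 44

44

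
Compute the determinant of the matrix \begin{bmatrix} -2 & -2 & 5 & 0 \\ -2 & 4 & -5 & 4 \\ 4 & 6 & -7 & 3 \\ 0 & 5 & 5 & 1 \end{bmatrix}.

Expand along row 1 (it has 1 zero):
  + (-2) · M_11   where M_11 = det([4 -5 4; 6 -7 3; 5 5 1]) = 127
  − (-2) · M_12   where M_12 = det([-2 -5 4; 4 -7 3; 0 5 1]) = 144
  + (5) · M_13   where M_13 = det([-2 4 4; 4 6 3; 0 5 1]) = 82
det = (+1)·(-2)·(127) + (-1)·(-2)·(144) + (+1)·(5)·(82) = 444

The determinant is 444.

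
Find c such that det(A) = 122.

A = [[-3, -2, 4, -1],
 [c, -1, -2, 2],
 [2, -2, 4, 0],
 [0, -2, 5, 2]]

Expanding along the row containing c, det(A) is linear in c: det(A) = (-2)·c + (118).
Set (-2)·c + (118) = 122  ⇒  (-2)·c = 4  ⇒  c = -2.

-2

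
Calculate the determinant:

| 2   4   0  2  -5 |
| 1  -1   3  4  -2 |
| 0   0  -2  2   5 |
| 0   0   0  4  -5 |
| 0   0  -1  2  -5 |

The determinant is -300.

The matrix is block upper-triangular with a 2×2 block and a 3×3 block on the diagonal, so its determinant equals the product of the determinants of the diagonal blocks.
det of the 2×2 block = -6
det of the 3×3 block = 50
det = (-6)·(50) = -300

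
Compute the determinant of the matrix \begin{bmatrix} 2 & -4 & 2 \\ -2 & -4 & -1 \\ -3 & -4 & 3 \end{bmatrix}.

The determinant is -76.

Expand along row 1:
  + 2 · |-4 -1; -4 3| = 2·(-12 − 4) = -32
  − (-4) · |-2 -1; -3 3| = −(-4)·(-6 − 3) = -36
  + 2 · |-2 -4; -3 -4| = 2·(8 − 12) = -8
Sum: (-32) + (-36) + (-8) = -76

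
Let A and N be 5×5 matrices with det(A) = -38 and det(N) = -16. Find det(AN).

det(AN) = det(A)·det(N) = (-38)·(-16) = 608

608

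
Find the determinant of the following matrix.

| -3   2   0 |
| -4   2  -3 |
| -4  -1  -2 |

The determinant is 29.

Expand along column 3:
  − (-3) · |-3 2; -4 -1| = −(-3)·(3 − (-8)) = 33
  + (-2) · |-3 2; -4 2| = (-2)·(-6 − (-8)) = -4
Sum: (33) + (-4) = 29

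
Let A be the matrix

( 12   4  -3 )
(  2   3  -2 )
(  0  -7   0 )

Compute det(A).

Expand along row 3:
  − (-7) · |12 -3; 2 -2| = −(-7)·(-24 − (-6)) = -126

-126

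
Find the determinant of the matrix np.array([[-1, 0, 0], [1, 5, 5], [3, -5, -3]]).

The determinant is -10.

Expand along row 1:
  + (-1) · |5 5; -5 -3| = (-1)·(-15 − (-25)) = -10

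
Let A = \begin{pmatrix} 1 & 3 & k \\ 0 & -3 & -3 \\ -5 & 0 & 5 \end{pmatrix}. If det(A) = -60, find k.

k = 6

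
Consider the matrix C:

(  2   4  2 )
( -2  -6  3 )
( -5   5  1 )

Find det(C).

Expand along column 1:
  + 2 · |-6 3; 5 1| = 2·(-6 − 15) = -42
  − (-2) · |4 2; 5 1| = −(-2)·(4 − 10) = -12
  + (-5) · |4 2; -6 3| = (-5)·(12 − (-12)) = -120
Sum: (-42) + (-12) + (-120) = -174

|C| = -174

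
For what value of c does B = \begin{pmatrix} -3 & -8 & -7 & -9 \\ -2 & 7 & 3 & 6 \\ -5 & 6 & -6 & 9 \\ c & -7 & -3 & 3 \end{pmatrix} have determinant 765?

c = 8

Expanding along the column containing c, det(B) is linear in c: det(B) = (-225)·c + (2565).
Set (-225)·c + (2565) = 765  ⇒  (-225)·c = -1800  ⇒  c = 8.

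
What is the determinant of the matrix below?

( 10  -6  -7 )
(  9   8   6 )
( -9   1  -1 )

Expand along row 1:
  + 10 · |8 6; 1 -1| = 10·(-8 − 6) = -140
  − (-6) · |9 6; -9 -1| = −(-6)·(-9 − (-54)) = 270
  + (-7) · |9 8; -9 1| = (-7)·(9 − (-72)) = -567
Sum: (-140) + (270) + (-567) = -437

-437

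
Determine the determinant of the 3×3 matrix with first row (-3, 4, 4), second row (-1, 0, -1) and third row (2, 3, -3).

-41

Expand along row 2:
  − (-1) · |4 4; 3 -3| = −(-1)·(-12 − 12) = -24
  − (-1) · |-3 4; 2 3| = −(-1)·(-9 − 8) = -17
Sum: (-24) + (-17) = -41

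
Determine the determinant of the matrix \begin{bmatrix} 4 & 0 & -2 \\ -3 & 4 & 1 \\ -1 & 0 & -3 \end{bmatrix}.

Expand along column 2:
  + 4 · |4 -2; -1 -3| = 4·(-12 − 2) = -56

-56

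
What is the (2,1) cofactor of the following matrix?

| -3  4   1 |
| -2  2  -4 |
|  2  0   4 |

The cofactor is -16.

Delete row 2 and column 1; the remaining 2×2 submatrix is [4 1; 0 4].
Its determinant is 4·4 − 1·0 = 16.
The cofactor carries sign (−1)^(2+1) = −1, so C_{2,1} = −(16) = -16.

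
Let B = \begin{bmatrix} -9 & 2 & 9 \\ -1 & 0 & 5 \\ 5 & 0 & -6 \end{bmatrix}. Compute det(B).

38

Expand along column 2:
  − 2 · |-1 5; 5 -6| = −2·(6 − 25) = 38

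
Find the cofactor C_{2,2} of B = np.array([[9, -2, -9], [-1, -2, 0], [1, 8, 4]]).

Delete row 2 and column 2; the remaining 2×2 submatrix is [9 -9; 1 4].
Its determinant is 9·4 − (-9)·1 = 45.
The cofactor carries sign (−1)^(2+2) = +1, so C_{2,2} = +(45) = 45.

The cofactor is 45.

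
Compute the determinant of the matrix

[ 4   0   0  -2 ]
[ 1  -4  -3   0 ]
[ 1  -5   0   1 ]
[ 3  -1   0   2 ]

Expand along column 3 (it has 3 zeros):
  − (-3) · M_23   where M_23 = det([4 0 -2; 1 -5 1; 3 -1 2]) = -64
det = (-1)·(-3)·(-64) = -192

The determinant is -192.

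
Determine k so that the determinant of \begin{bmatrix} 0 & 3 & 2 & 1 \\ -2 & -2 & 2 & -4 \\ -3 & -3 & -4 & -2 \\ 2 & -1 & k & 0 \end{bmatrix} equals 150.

-5

Expanding along the column containing k, det(M) is linear in k: det(M) = (-24)·k + (30).
Set (-24)·k + (30) = 150  ⇒  (-24)·k = 120  ⇒  k = -5.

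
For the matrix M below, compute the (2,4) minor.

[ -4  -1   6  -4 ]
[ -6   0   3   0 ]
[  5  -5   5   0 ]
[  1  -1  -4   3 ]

The minor is -125.

Delete row 2 and column 4; the remaining 3×3 submatrix is [-4 -1 6; 5 -5 5; 1 -1 -4].
Its determinant is -125.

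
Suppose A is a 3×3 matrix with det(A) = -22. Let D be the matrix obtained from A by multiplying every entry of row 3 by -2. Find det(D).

Scaling one row by -2 multiplies the determinant by -2.
det(D) = (-2)·(-22) = 44

|D| = 44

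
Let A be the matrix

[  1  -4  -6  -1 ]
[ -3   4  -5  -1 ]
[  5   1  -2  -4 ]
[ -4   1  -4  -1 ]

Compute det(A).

Expand along row 1:
  + (1) · M_11   where M_11 = det([4 -5 -1; 1 -2 -4; 1 -4 -1]) = -39
  − (-4) · M_12   where M_12 = det([-3 -5 -1; 5 -2 -4; -4 -4 -1]) = -35
  + (-6) · M_13   where M_13 = det([-3 4 -1; 5 1 -4; -4 1 -1]) = 66
  − (-1) · M_14   where M_14 = det([-3 4 -5; 5 1 -2; -4 1 -4]) = 73
det = (+1)·(1)·(-39) + (-1)·(-4)·(-35) + (+1)·(-6)·(66) + (-1)·(-1)·(73) = -502

det(A) = -502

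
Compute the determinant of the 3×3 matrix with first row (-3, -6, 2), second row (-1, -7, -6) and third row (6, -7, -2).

Expand along row 1:
  + (-3) · |-7 -6; -7 -2| = (-3)·(14 − 42) = 84
  − (-6) · |-1 -6; 6 -2| = −(-6)·(2 − (-36)) = 228
  + 2 · |-1 -7; 6 -7| = 2·(7 − (-42)) = 98
Sum: (84) + (228) + (98) = 410

410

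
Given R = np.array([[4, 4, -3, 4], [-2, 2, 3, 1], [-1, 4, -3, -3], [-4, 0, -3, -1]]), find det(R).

Expand along row 4 (it has 1 zero):
  − (-4) · M_41   where M_41 = det([4 -3 4; 2 3 1; 4 -3 -3]) = -126
  − (-3) · M_43   where M_43 = det([4 4 4; -2 2 1; -1 4 -3]) = -92
  + (-1) · M_44   where M_44 = det([4 4 -3; -2 2 3; -1 4 -3]) = -90
det = (-1)·(-4)·(-126) + (-1)·(-3)·(-92) + (+1)·(-1)·(-90) = -690

-690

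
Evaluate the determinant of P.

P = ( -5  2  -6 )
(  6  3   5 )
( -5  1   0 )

|P| = -151

Expand along column 3:
  + (-6) · |6 3; -5 1| = (-6)·(6 − (-15)) = -126
  − 5 · |-5 2; -5 1| = −5·(-5 − (-10)) = -25
Sum: (-126) + (-25) = -151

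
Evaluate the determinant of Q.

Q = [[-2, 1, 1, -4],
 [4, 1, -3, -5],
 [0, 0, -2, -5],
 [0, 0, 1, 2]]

Q is block upper-triangular with a 2×2 block and a 2×2 block on the diagonal, so its determinant equals the product of the determinants of the diagonal blocks.
det of the 2×2 block = -6
det of the 2×2 block = 1
det = (-6)·(1) = -6

The determinant is -6.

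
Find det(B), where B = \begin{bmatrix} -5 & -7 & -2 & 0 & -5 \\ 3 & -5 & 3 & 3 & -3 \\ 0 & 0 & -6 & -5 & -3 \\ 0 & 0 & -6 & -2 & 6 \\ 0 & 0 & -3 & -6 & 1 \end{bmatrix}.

|B| = -10764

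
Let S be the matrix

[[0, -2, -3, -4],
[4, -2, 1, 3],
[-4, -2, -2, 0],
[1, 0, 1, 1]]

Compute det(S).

Expand along row 1 (it has 1 zero):
  − (-2) · M_12   where M_12 = det([4 1 3; -4 -2 0; 1 1 1]) = -10
  + (-3) · M_13   where M_13 = det([4 -2 3; -4 -2 0; 1 0 1]) = -10
  − (-4) · M_14   where M_14 = det([4 -2 1; -4 -2 -2; 1 0 1]) = -10
det = (-1)·(-2)·(-10) + (+1)·(-3)·(-10) + (-1)·(-4)·(-10) = -30

-30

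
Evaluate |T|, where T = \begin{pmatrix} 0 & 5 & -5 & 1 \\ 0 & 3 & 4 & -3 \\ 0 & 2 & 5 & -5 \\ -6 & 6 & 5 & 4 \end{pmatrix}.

Expand along column 1 (it has 3 zeros):
  − (-6) · M_41   where M_41 = det([5 -5 1; 3 4 -3; 2 5 -5]) = -63
det = (-1)·(-6)·(-63) = -378

det(T) = -378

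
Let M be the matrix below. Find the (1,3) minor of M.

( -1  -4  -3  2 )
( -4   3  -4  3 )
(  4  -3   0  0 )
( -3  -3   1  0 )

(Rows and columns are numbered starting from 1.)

Delete row 1 and column 3; the remaining 3×3 submatrix is [-4 3 3; 4 -3 0; -3 -3 0].
Its determinant is -63.

-63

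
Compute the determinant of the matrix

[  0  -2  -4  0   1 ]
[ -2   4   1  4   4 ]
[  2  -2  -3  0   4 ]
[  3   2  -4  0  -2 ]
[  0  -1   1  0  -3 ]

796

Expand along column 4 (it has 4 zeros):
  + (4) · M_24   where M_24 = det([0 -2 -4 1; 2 -2 -3 4; 3 2 -4 -2; 0 -1 1 -3]) = 199
det = (+1)·(4)·(199) = 796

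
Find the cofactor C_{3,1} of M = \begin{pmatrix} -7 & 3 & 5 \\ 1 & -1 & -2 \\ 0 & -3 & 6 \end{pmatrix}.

-1

Delete row 3 and column 1; the remaining 2×2 submatrix is [3 5; -1 -2].
Its determinant is 3·(-2) − 5·(-1) = -1.
The cofactor carries sign (−1)^(3+1) = +1, so C_{3,1} = +(-1) = -1.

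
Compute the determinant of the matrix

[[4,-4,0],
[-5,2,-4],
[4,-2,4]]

-16

Expand along row 1:
  + 4 · |2 -4; -2 4| = 4·(8 − 8) = 0
  − (-4) · |-5 -4; 4 4| = −(-4)·(-20 − (-16)) = -16
Sum: (0) + (-16) = -16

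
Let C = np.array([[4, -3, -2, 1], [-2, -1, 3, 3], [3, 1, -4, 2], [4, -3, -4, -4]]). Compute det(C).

-111

Expand along row 1:
  + (4) · M_11   where M_11 = det([-1 3 3; 1 -4 2; -3 -4 -4]) = -78
  − (-3) · M_12   where M_12 = det([-2 3 3; 3 -4 2; 4 -4 -4]) = 24
  + (-2) · M_13   where M_13 = det([-2 -1 3; 3 1 2; 4 -3 -4]) = -63
  − (1) · M_14   where M_14 = det([-2 -1 3; 3 1 -4; 4 -3 -4]) = -3
det = (+1)·(4)·(-78) + (-1)·(-3)·(24) + (+1)·(-2)·(-63) + (-1)·(1)·(-3) = -111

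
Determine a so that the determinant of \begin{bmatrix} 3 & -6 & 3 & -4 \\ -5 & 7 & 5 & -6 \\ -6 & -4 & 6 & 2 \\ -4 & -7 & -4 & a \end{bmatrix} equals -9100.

-8

Expanding along the column containing a, det(B) is linear in a: det(B) = (372)·a + (-6124).
Set (372)·a + (-6124) = -9100  ⇒  (372)·a = -2976  ⇒  a = -8.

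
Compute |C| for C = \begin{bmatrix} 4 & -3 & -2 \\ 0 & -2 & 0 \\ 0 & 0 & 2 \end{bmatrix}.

C is upper triangular, so det(C) is the product of the diagonal entries:
det = (4) · (-2) · (2) = -16

-16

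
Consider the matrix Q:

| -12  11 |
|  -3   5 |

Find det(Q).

det(Q) = (-12)·5 − 11·(-3) = -60 − (-33) = -27

det(Q) = -27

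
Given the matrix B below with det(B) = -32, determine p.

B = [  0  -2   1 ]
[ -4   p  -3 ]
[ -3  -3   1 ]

Expanding along the column containing p, det(B) is linear in p: det(B) = (3)·p + (-14).
Set (3)·p + (-14) = -32  ⇒  (3)·p = -18  ⇒  p = -6.

p = -6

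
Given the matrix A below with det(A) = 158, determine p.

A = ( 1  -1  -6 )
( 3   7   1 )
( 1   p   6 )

Expanding along the row containing p, det(A) is linear in p: det(A) = (-19)·p + (101).
Set (-19)·p + (101) = 158  ⇒  (-19)·p = 57  ⇒  p = -3.

-3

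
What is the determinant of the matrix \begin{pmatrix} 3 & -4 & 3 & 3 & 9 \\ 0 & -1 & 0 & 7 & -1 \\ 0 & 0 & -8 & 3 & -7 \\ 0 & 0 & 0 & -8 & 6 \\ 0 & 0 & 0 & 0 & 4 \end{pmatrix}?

-768

The matrix is upper triangular, so the determinant is the product of the diagonal entries:
det = (3) · (-1) · (-8) · (-8) · (4) = -768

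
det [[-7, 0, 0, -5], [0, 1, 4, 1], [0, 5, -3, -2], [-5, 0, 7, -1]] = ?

Expand along row 1 (it has 2 zeros):
  + (-7) · M_11   where M_11 = det([1 4 1; 5 -3 -2; 0 7 -1]) = 72
  − (-5) · M_14   where M_14 = det([0 1 4; 0 5 -3; -5 0 7]) = 115
det = (+1)·(-7)·(72) + (-1)·(-5)·(115) = 71

The determinant is 71.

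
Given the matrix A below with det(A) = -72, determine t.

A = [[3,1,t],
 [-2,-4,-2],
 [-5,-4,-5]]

Expanding along the row containing t, det(A) is linear in t: det(A) = (-12)·t + (36).
Set (-12)·t + (36) = -72  ⇒  (-12)·t = -108  ⇒  t = 9.

t = 9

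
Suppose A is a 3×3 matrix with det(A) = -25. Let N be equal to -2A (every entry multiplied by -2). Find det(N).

For a 3×3 matrix, det(-2A) = (-2)^3·det(A) = -8·det(A).
det(N) = (-8)·(-25) = 200

det(N) = 200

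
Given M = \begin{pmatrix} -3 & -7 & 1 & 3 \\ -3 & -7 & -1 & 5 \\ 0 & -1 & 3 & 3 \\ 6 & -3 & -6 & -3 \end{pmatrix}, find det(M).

|M| = -618

Expand along row 3 (it has 1 zero):
  − (-1) · M_32   where M_32 = det([-3 1 3; -3 -1 5; 6 -6 -3]) = -6
  + (3) · M_33   where M_33 = det([-3 -7 3; -3 -7 5; 6 -3 -3]) = -102
  − (3) · M_34   where M_34 = det([-3 -7 1; -3 -7 -1; 6 -3 -6]) = 102
det = (-1)·(-1)·(-6) + (+1)·(3)·(-102) + (-1)·(3)·(102) = -618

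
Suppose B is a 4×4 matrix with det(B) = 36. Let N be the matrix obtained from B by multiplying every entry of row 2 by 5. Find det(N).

|N| = 180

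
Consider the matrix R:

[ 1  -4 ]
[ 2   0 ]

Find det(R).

det(R) = 1·0 − (-4)·2 = 0 − (-8) = 8

8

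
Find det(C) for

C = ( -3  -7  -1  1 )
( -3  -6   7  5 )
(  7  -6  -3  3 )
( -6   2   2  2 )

|C| = -1936

Expand along row 1:
  + (-3) · M_11   where M_11 = det([-6 7 5; -6 -3 3; 2 2 2]) = 168
  − (-7) · M_12   where M_12 = det([-3 7 5; 7 -3 3; -6 2 2]) = -208
  + (-1) · M_13   where M_13 = det([-3 -6 5; 7 -6 3; -6 2 2]) = 136
  − (1) · M_14   where M_14 = det([-3 -6 7; 7 -6 -3; -6 2 2]) = -160
det = (+1)·(-3)·(168) + (-1)·(-7)·(-208) + (+1)·(-1)·(136) + (-1)·(1)·(-160) = -1936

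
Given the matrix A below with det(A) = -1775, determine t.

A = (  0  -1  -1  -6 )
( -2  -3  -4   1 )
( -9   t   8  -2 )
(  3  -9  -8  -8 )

t = 0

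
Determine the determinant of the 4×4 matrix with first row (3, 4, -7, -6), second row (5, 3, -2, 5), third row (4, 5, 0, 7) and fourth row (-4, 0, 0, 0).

The determinant is -576.

Expand along row 4 (it has 3 zeros):
  − (-4) · M_41   where M_41 = det([4 -7 -6; 3 -2 5; 5 0 7]) = -144
det = (-1)·(-4)·(-144) = -576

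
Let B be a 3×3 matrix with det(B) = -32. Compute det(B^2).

1024

det(B^2) = (det B)^2 = (-32)^2 = 1024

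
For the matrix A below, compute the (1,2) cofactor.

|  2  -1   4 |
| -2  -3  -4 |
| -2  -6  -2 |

Delete row 1 and column 2; the remaining 2×2 submatrix is [-2 -4; -2 -2].
Its determinant is (-2)·(-2) − (-4)·(-2) = -4.
The cofactor carries sign (−1)^(1+2) = −1, so C_{1,2} = −(-4) = 4.

The cofactor is 4.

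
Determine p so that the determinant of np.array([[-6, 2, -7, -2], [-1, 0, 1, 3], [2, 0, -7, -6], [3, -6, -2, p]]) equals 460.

Expanding along the row containing p, det(A) is linear in p: det(A) = (-10)·p + (510).
Set (-10)·p + (510) = 460  ⇒  (-10)·p = -50  ⇒  p = 5.

p = 5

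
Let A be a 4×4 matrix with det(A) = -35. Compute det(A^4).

1500625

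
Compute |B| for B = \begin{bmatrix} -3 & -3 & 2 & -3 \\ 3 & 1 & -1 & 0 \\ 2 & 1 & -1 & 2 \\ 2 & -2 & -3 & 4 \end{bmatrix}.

det(B) = 25

Expand along row 2 (it has 1 zero):
  − (3) · M_21   where M_21 = det([-3 2 -3; 1 -1 2; -2 -3 4]) = -7
  + (1) · M_22   where M_22 = det([-3 2 -3; 2 -1 2; 2 -3 4]) = -2
  − (-1) · M_23   where M_23 = det([-3 -3 -3; 2 1 2; 2 -2 4]) = 6
det = (-1)·(3)·(-7) + (+1)·(1)·(-2) + (-1)·(-1)·(6) = 25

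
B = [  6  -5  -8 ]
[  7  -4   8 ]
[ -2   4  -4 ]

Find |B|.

Expand along column 1:
  + 6 · |-4 8; 4 -4| = 6·(16 − 32) = -96
  − 7 · |-5 -8; 4 -4| = −7·(20 − (-32)) = -364
  + (-2) · |-5 -8; -4 8| = (-2)·(-40 − 32) = 144
Sum: (-96) + (-364) + (144) = -316

|B| = -316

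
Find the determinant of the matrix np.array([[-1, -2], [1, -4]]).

6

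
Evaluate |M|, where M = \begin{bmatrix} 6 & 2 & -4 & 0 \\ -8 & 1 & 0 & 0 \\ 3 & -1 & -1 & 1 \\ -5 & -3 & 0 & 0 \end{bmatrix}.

116

Expand along column 4 (it has 3 zeros):
  − (1) · M_34   where M_34 = det([6 2 -4; -8 1 0; -5 -3 0]) = -116
det = (-1)·(1)·(-116) = 116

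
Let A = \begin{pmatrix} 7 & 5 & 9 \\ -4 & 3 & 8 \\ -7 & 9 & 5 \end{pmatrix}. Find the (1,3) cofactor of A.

-15

Delete row 1 and column 3; the remaining 2×2 submatrix is [-4 3; -7 9].
Its determinant is (-4)·9 − 3·(-7) = -15.
The cofactor carries sign (−1)^(1+3) = +1, so C_{1,3} = +(-15) = -15.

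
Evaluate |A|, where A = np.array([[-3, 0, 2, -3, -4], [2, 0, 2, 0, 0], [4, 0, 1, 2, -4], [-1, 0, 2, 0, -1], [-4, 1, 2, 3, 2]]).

Expand along column 2 (it has 4 zeros):
  − (1) · M_52   where M_52 = det([-3 2 -3 -4; 2 2 0 0; 4 1 2 -4; -1 2 0 -1]) = -118
det = (-1)·(1)·(-118) = 118

|A| = 118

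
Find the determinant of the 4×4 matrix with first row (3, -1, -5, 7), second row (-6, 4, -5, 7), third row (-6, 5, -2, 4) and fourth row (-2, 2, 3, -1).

132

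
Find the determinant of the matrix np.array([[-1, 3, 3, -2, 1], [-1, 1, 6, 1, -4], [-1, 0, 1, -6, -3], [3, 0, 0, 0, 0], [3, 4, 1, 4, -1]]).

-2142

Expand along row 4 (it has 4 zeros):
  − (3) · M_41   where M_41 = det([3 3 -2 1; 1 6 1 -4; 0 1 -6 -3; 4 1 4 -1]) = 714
det = (-1)·(3)·(714) = -2142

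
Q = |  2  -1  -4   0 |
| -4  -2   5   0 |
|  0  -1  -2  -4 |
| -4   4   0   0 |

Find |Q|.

Expand along column 4 (it has 3 zeros):
  − (-4) · M_34   where M_34 = det([2 -1 -4; -4 -2 5; -4 4 0]) = 76
det = (-1)·(-4)·(76) = 304

|Q| = 304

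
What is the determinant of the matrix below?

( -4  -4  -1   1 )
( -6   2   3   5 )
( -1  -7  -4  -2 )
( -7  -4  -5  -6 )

Expand along row 1:
  + (-4) · M_11   where M_11 = det([2 3 5; -7 -4 -2; -4 -5 -6]) = 21
  − (-4) · M_12   where M_12 = det([-6 3 5; -1 -4 -2; -7 -5 -6]) = -175
  + (-1) · M_13   where M_13 = det([-6 2 5; -1 -7 -2; -7 -4 -6]) = -413
  − (1) · M_14   where M_14 = det([-6 2 3; -1 -7 -4; -7 -4 -5]) = -203
det = (+1)·(-4)·(21) + (-1)·(-4)·(-175) + (+1)·(-1)·(-413) + (-1)·(1)·(-203) = -168

-168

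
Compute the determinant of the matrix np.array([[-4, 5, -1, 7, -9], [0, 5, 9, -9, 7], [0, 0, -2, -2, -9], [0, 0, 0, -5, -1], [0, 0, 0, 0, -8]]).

The matrix is upper triangular, so the determinant is the product of the diagonal entries:
det = (-4) · (5) · (-2) · (-5) · (-8) = 1600

The determinant is 1600.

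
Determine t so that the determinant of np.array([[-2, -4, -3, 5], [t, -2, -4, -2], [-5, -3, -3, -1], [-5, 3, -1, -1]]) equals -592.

t = 0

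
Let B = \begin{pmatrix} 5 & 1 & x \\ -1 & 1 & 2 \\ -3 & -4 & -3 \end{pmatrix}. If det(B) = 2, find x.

Expanding along the row containing x, det(B) is linear in x: det(B) = (7)·x + (16).
Set (7)·x + (16) = 2  ⇒  (7)·x = -14  ⇒  x = -2.

x = -2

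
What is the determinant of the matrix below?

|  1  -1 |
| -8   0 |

The determinant is -8.

det = 1·0 − (-1)·(-8) = 0 − 8 = -8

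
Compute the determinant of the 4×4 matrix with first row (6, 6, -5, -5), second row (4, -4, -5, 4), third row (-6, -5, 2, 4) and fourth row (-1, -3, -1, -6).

The determinant is -1329.

Expand along row 1:
  + (6) · M_11   where M_11 = det([-4 -5 4; -5 2 4; -3 -1 -6]) = 286
  − (6) · M_12   where M_12 = det([4 -5 4; -6 2 4; -1 -1 -6]) = 200
  + (-5) · M_13   where M_13 = det([4 -4 4; -6 -5 4; -1 -3 -6]) = 380
  − (-5) · M_14   where M_14 = det([4 -4 -5; -6 -5 2; -1 -3 -1]) = 11
det = (+1)·(6)·(286) + (-1)·(6)·(200) + (+1)·(-5)·(380) + (-1)·(-5)·(11) = -1329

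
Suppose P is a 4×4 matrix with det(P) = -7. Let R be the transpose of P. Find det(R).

The determinant is -7.

det(Pᵀ) = det(P).
det(R) = (1)·(-7) = -7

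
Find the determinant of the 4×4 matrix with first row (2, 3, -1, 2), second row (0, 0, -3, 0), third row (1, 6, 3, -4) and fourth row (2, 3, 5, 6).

Expand along row 2 (it has 3 zeros):
  − (-3) · M_23   where M_23 = det([2 3 2; 1 6 -4; 2 3 6]) = 36
det = (-1)·(-3)·(36) = 108

108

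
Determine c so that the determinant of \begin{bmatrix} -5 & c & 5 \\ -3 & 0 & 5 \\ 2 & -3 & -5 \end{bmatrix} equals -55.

Expanding along the row containing c, det(M) is linear in c: det(M) = (-5)·c + (-30).
Set (-5)·c + (-30) = -55  ⇒  (-5)·c = -25  ⇒  c = 5.

5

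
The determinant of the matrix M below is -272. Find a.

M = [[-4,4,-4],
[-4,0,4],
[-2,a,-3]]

a = -6

Expanding along the row containing a, det(M) is linear in a: det(M) = (32)·a + (-80).
Set (32)·a + (-80) = -272  ⇒  (32)·a = -192  ⇒  a = -6.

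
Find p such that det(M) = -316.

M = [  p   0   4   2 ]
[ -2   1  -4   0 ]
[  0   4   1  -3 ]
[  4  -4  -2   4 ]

Expanding along the column containing p, det(M) is linear in p: det(M) = (14)·p + (-232).
Set (14)·p + (-232) = -316  ⇒  (14)·p = -84  ⇒  p = -6.

p = -6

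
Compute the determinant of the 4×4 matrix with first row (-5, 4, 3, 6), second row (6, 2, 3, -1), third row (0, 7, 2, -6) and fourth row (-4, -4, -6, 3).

1371

Expand along row 3 (it has 1 zero):
  − (7) · M_32   where M_32 = det([-5 3 6; 6 3 -1; -4 -6 3]) = -201
  + (2) · M_33   where M_33 = det([-5 4 6; 6 2 -1; -4 -4 3]) = -162
  − (-6) · M_34   where M_34 = det([-5 4 3; 6 2 3; -4 -4 -6]) = 48
det = (-1)·(7)·(-201) + (+1)·(2)·(-162) + (-1)·(-6)·(48) = 1371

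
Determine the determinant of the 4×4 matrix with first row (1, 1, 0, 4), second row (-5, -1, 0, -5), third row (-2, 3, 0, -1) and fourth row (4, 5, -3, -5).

Expand along column 3 (it has 3 zeros):
  − (-3) · M_43   where M_43 = det([1 1 4; -5 -1 -5; -2 3 -1]) = -47
det = (-1)·(-3)·(-47) = -141

-141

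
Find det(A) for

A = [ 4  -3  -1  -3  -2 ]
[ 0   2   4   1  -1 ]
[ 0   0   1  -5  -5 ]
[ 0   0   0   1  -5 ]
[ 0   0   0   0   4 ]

A is upper triangular, so det(A) is the product of the diagonal entries:
det = (4) · (2) · (1) · (1) · (4) = 32

32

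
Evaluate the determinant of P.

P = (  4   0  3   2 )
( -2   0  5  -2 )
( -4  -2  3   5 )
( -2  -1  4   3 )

Expand along column 2 (it has 2 zeros):
  − (-2) · M_32   where M_32 = det([4 3 2; -2 5 -2; -2 4 3]) = 126
  + (-1) · M_42   where M_42 = det([4 3 2; -2 5 -2; -4 3 5]) = 206
det = (-1)·(-2)·(126) + (+1)·(-1)·(206) = 46

|P| = 46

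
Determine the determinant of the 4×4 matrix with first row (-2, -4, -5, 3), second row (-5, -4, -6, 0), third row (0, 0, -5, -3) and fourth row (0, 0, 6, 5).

The matrix is block upper-triangular with a 2×2 block and a 2×2 block on the diagonal, so its determinant equals the product of the determinants of the diagonal blocks.
det of the 2×2 block = -12
det of the 2×2 block = -7
det = (-12)·(-7) = 84

The determinant is 84.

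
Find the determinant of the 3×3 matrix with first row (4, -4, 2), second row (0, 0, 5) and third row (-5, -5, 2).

The determinant is 200.

Expand along row 2:
  − 5 · |4 -4; -5 -5| = −5·(-20 − 20) = 200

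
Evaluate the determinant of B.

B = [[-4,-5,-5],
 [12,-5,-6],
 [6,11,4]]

-574

Expand along row 1:
  + (-4) · |-5 -6; 11 4| = (-4)·(-20 − (-66)) = -184
  − (-5) · |12 -6; 6 4| = −(-5)·(48 − (-36)) = 420
  + (-5) · |12 -5; 6 11| = (-5)·(132 − (-30)) = -810
Sum: (-184) + (420) + (-810) = -574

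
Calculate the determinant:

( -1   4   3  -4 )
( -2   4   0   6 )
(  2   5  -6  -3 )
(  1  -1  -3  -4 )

426

Expand along row 2 (it has 1 zero):
  − (-2) · M_21   where M_21 = det([4 3 -4; 5 -6 -3; -1 -3 -4]) = 213
  + (4) · M_22   where M_22 = det([-1 3 -4; 2 -6 -3; 1 -3 -4]) = 0
  + (6) · M_24   where M_24 = det([-1 4 3; 2 5 -6; 1 -1 -3]) = 0
det = (-1)·(-2)·(213) + (+1)·(4)·(0) + (+1)·(6)·(0) = 426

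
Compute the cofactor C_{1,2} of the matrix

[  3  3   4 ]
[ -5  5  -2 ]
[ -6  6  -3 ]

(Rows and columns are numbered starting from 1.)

-3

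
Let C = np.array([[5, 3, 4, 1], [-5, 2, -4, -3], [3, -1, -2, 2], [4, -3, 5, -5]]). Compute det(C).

Expand along row 1:
  + (5) · M_11   where M_11 = det([2 -4 -3; -1 -2 2; -3 5 -5]) = 77
  − (3) · M_12   where M_12 = det([-5 -4 -3; 3 -2 2; 4 5 -5]) = -161
  + (4) · M_13   where M_13 = det([-5 2 -3; 3 -1 2; 4 -3 -5]) = 6
  − (1) · M_14   where M_14 = det([-5 2 -4; 3 -1 -2; 4 -3 5]) = 29
det = (+1)·(5)·(77) + (-1)·(3)·(-161) + (+1)·(4)·(6) + (-1)·(1)·(29) = 863

863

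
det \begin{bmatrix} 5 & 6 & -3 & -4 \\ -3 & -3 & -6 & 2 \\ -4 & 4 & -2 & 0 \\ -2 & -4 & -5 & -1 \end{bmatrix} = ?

Expand along row 3 (it has 1 zero):
  + (-4) · M_31   where M_31 = det([6 -3 -4; -3 -6 2; -4 -5 -1]) = 165
  − (4) · M_32   where M_32 = det([5 -3 -4; -3 -6 2; -2 -5 -1]) = 89
  + (-2) · M_33   where M_33 = det([5 6 -4; -3 -3 2; -2 -4 -1]) = -11
det = (+1)·(-4)·(165) + (-1)·(4)·(89) + (+1)·(-2)·(-11) = -994

The determinant is -994.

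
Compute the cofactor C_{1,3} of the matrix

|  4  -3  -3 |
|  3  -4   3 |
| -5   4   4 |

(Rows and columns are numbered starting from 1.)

The cofactor is -8.

Delete row 1 and column 3; the remaining 2×2 submatrix is [3 -4; -5 4].
Its determinant is 3·4 − (-4)·(-5) = -8.
The cofactor carries sign (−1)^(1+3) = +1, so C_{1,3} = +(-8) = -8.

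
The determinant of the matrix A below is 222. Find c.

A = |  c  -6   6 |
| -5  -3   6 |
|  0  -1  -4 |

Expanding along the row containing c, det(A) is linear in c: det(A) = (18)·c + (150).
Set (18)·c + (150) = 222  ⇒  (18)·c = 72  ⇒  c = 4.

4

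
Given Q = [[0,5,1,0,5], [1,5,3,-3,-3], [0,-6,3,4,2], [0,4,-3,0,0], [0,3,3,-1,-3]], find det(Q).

580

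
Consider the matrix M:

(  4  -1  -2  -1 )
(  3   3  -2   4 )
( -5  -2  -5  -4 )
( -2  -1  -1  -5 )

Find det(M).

Expand along row 1:
  + (4) · M_11   where M_11 = det([3 -2 4; -2 -5 -4; -1 -1 -5]) = 63
  − (-1) · M_12   where M_12 = det([3 -2 4; -5 -5 -4; -2 -1 -5]) = 77
  + (-2) · M_13   where M_13 = det([3 3 4; -5 -2 -4; -2 -1 -5]) = -29
  − (-1) · M_14   where M_14 = det([3 3 -2; -5 -2 -5; -2 -1 -1]) = 4
det = (+1)·(4)·(63) + (-1)·(-1)·(77) + (+1)·(-2)·(-29) + (-1)·(-1)·(4) = 391

det(M) = 391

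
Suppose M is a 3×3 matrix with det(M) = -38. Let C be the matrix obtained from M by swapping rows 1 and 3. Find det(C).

Swapping two rows multiplies the determinant by −1.
det(C) = (-1)·(-38) = 38

The determinant is 38.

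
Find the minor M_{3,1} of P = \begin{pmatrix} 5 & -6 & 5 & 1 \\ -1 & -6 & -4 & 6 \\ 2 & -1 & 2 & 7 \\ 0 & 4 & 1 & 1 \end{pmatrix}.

Delete row 3 and column 1; the remaining 3×3 submatrix is [-6 5 1; -6 -4 6; 4 1 1].
Its determinant is 220.

The minor is 220.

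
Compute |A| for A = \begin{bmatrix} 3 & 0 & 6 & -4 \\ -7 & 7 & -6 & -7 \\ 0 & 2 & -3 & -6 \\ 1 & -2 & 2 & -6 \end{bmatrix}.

|A| = 1100

Expand along row 1 (it has 1 zero):
  + (3) · M_11   where M_11 = det([7 -6 -7; 2 -3 -6; -2 2 -6]) = 80
  + (6) · M_13   where M_13 = det([-7 7 -7; 0 2 -6; 1 -2 -6]) = 140
  − (-4) · M_14   where M_14 = det([-7 7 -6; 0 2 -3; 1 -2 2]) = 5
det = (+1)·(3)·(80) + (+1)·(6)·(140) + (-1)·(-4)·(5) = 1100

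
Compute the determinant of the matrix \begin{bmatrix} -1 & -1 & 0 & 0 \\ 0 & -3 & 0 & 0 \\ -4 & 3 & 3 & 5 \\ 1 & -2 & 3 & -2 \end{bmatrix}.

The matrix is block lower-triangular with a 2×2 block and a 2×2 block on the diagonal, so its determinant equals the product of the determinants of the diagonal blocks.
det of the 2×2 block = 3
det of the 2×2 block = -21
det = (3)·(-21) = -63

The determinant is -63.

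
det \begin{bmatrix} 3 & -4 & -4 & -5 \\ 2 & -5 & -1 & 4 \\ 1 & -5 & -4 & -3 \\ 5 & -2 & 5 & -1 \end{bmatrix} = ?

-536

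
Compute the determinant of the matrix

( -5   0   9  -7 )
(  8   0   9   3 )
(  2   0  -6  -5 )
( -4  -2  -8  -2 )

The determinant is -2022.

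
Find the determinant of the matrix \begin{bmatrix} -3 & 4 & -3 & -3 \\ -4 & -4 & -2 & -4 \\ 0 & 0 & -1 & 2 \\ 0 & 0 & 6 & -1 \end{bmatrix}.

-308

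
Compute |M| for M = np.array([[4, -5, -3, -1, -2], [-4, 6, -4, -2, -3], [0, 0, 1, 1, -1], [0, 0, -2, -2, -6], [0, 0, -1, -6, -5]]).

The determinant is -160.

M is block upper-triangular with a 2×2 block and a 3×3 block on the diagonal, so its determinant equals the product of the determinants of the diagonal blocks.
det of the 2×2 block = 4
det of the 3×3 block = -40
det = (4)·(-40) = -160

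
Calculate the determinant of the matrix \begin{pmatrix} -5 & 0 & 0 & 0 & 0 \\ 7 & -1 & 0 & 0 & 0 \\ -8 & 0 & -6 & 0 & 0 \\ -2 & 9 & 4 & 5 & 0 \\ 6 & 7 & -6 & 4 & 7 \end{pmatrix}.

The determinant is -1050.

The matrix is lower triangular, so the determinant is the product of the diagonal entries:
det = (-5) · (-1) · (-6) · (5) · (7) = -1050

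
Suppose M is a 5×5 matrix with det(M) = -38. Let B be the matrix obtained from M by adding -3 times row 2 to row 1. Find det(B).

-38

Adding a multiple of one row to another leaves the determinant unchanged.
det(B) = (1)·(-38) = -38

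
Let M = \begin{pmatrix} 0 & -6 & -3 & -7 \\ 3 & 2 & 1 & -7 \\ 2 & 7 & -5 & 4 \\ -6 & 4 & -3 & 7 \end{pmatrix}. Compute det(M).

2684

Expand along row 1 (it has 1 zero):
  − (-6) · M_12   where M_12 = det([3 1 -7; 2 -5 4; -6 -3 7]) = 145
  + (-3) · M_13   where M_13 = det([3 2 -7; 2 7 4; -6 4 7]) = -327
  − (-7) · M_14   where M_14 = det([3 2 1; 2 7 -5; -6 4 -3]) = 119
det = (-1)·(-6)·(145) + (+1)·(-3)·(-327) + (-1)·(-7)·(119) = 2684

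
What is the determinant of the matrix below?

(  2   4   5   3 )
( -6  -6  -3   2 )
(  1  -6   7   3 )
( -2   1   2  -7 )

Expand along row 1:
  + (2) · M_11   where M_11 = det([-6 -3 2; -6 7 3; 1 2 -7]) = 409
  − (4) · M_12   where M_12 = det([-6 -3 2; 1 7 3; -2 2 -7]) = 359
  + (5) · M_13   where M_13 = det([-6 -6 2; 1 -6 3; -2 1 -7]) = -262
  − (3) · M_14   where M_14 = det([-6 -6 -3; 1 -6 7; -2 1 2]) = 243
det = (+1)·(2)·(409) + (-1)·(4)·(359) + (+1)·(5)·(-262) + (-1)·(3)·(243) = -2657

The determinant is -2657.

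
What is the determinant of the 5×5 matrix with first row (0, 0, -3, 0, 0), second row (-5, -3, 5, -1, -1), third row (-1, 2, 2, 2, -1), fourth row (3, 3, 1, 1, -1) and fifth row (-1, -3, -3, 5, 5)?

The determinant is 240.

Expand along row 1 (it has 4 zeros):
  + (-3) · M_13   where M_13 = det([-5 -3 -1 -1; -1 2 2 -1; 3 3 1 -1; -1 -3 5 5]) = -80
det = (+1)·(-3)·(-80) = 240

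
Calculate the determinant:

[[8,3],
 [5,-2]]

-31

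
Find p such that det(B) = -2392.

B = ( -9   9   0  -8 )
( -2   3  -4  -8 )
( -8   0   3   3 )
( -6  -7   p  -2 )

p = 2

Expanding along the column containing p, det(B) is linear in p: det(B) = (-357)·p + (-1678).
Set (-357)·p + (-1678) = -2392  ⇒  (-357)·p = -714  ⇒  p = 2.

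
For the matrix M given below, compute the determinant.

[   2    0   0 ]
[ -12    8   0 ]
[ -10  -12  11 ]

M is lower triangular, so det(M) is the product of the diagonal entries:
det = (2) · (8) · (11) = 176

176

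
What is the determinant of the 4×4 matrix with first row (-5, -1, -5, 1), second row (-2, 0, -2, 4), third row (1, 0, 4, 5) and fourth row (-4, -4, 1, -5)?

-68

Expand along column 2 (it has 2 zeros):
  − (-1) · M_12   where M_12 = det([-2 -2 4; 1 4 5; -4 1 -5]) = 148
  + (-4) · M_42   where M_42 = det([-5 -5 1; -2 -2 4; 1 4 5]) = 54
det = (-1)·(-1)·(148) + (+1)·(-4)·(54) = -68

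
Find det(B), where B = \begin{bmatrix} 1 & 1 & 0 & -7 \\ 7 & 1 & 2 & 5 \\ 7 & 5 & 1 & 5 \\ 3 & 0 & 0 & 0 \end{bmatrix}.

Expand along row 4 (it has 3 zeros):
  − (3) · M_41   where M_41 = det([1 0 -7; 1 2 5; 5 1 5]) = 68
det = (-1)·(3)·(68) = -204

The determinant is -204.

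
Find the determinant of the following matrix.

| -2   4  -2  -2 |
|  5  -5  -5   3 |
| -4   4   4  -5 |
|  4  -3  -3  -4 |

Expand along row 1:
  + (-2) · M_11   where M_11 = det([-5 -5 3; 4 4 -5; -3 -3 -4]) = 0
  − (4) · M_12   where M_12 = det([5 -5 3; -4 4 -5; 4 -3 -4]) = 13
  + (-2) · M_13   where M_13 = det([5 -5 3; -4 4 -5; 4 -3 -4]) = 13
  − (-2) · M_14   where M_14 = det([5 -5 -5; -4 4 4; 4 -3 -3]) = 0
det = (+1)·(-2)·(0) + (-1)·(4)·(13) + (+1)·(-2)·(13) + (-1)·(-2)·(0) = -78

-78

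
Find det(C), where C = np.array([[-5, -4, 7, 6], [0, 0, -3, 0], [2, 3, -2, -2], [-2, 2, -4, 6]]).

Expand along row 2 (it has 3 zeros):
  − (-3) · M_23   where M_23 = det([-5 -4 6; 2 3 -2; -2 2 6]) = -18
det = (-1)·(-3)·(-18) = -54

-54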